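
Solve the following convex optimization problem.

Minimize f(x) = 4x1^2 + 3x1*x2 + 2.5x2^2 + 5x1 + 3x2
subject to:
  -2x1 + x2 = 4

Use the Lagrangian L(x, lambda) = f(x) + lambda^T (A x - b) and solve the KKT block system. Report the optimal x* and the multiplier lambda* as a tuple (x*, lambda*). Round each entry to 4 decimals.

Form the Lagrangian:
  L(x, lambda) = (1/2) x^T Q x + c^T x + lambda^T (A x - b)
Stationarity (grad_x L = 0): Q x + c + A^T lambda = 0.
Primal feasibility: A x = b.

This gives the KKT block system:
  [ Q   A^T ] [ x     ]   [-c ]
  [ A    0  ] [ lambda ] = [ b ]

Solving the linear system:
  x*      = (-1.575, 0.85)
  lambda* = (-2.525)
  f(x*)   = 2.3875

x* = (-1.575, 0.85), lambda* = (-2.525)


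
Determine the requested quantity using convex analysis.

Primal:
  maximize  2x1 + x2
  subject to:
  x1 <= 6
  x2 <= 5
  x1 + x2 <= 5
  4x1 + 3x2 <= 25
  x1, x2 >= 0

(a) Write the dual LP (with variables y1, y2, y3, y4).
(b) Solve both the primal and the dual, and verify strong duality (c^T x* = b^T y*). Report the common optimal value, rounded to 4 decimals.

The standard primal-dual pair for 'max c^T x s.t. A x <= b, x >= 0' is:
  Dual:  min b^T y  s.t.  A^T y >= c,  y >= 0.

So the dual LP is:
  minimize  6y1 + 5y2 + 5y3 + 25y4
  subject to:
    y1 + y3 + 4y4 >= 2
    y2 + y3 + 3y4 >= 1
    y1, y2, y3, y4 >= 0

Solving the primal: x* = (5, 0).
  primal value c^T x* = 10.
Solving the dual: y* = (0, 0, 2, 0).
  dual value b^T y* = 10.
Strong duality: c^T x* = b^T y*. Confirmed.

10


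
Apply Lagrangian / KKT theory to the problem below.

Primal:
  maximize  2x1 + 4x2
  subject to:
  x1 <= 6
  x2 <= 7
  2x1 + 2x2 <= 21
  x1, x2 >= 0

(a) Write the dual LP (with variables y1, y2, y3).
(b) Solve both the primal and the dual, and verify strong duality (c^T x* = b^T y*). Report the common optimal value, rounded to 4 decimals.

The standard primal-dual pair for 'max c^T x s.t. A x <= b, x >= 0' is:
  Dual:  min b^T y  s.t.  A^T y >= c,  y >= 0.

So the dual LP is:
  minimize  6y1 + 7y2 + 21y3
  subject to:
    y1 + 2y3 >= 2
    y2 + 2y3 >= 4
    y1, y2, y3 >= 0

Solving the primal: x* = (3.5, 7).
  primal value c^T x* = 35.
Solving the dual: y* = (0, 2, 1).
  dual value b^T y* = 35.
Strong duality: c^T x* = b^T y*. Confirmed.

35


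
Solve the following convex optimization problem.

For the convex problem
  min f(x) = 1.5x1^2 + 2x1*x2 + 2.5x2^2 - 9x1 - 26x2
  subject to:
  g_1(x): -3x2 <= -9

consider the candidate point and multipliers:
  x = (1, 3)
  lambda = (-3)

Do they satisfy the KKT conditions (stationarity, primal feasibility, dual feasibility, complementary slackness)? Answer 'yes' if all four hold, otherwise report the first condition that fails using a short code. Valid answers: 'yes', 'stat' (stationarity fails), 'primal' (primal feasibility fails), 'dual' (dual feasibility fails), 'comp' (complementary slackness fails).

Gradient of f: grad f(x) = Q x + c = (0, -9)
Constraint values g_i(x) = a_i^T x - b_i:
  g_1((1, 3)) = 0
Stationarity residual: grad f(x) + sum_i lambda_i a_i = (0, 0)
  -> stationarity OK
Primal feasibility (all g_i <= 0): OK
Dual feasibility (all lambda_i >= 0): FAILS
Complementary slackness (lambda_i * g_i(x) = 0 for all i): OK

Verdict: the first failing condition is dual_feasibility -> dual.

dual


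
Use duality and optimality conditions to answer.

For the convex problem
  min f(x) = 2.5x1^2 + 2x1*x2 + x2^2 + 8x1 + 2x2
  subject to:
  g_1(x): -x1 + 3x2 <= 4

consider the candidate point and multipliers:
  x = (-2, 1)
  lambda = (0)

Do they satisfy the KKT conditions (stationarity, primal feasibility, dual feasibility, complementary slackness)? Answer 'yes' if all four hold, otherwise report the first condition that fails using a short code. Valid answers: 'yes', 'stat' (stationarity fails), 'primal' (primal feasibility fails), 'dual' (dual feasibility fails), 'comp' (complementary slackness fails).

Gradient of f: grad f(x) = Q x + c = (0, 0)
Constraint values g_i(x) = a_i^T x - b_i:
  g_1((-2, 1)) = 1
Stationarity residual: grad f(x) + sum_i lambda_i a_i = (0, 0)
  -> stationarity OK
Primal feasibility (all g_i <= 0): FAILS
Dual feasibility (all lambda_i >= 0): OK
Complementary slackness (lambda_i * g_i(x) = 0 for all i): OK

Verdict: the first failing condition is primal_feasibility -> primal.

primal


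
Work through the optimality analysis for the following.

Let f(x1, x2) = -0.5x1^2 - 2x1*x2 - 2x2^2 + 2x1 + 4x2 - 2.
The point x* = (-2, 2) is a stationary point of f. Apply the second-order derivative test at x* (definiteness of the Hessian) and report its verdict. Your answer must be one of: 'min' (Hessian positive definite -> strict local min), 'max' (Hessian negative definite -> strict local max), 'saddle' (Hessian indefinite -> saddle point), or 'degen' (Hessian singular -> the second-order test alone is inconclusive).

Compute the Hessian H = grad^2 f:
  H = [[-1, -2], [-2, -4]]
Verify stationarity: grad f(x*) = H x* + g = (0, 0).
Eigenvalues of H: -5, 0.
H has a zero eigenvalue (singular; negative semidefinite but not definite), so H is neither positive definite, negative definite, nor indefinite. The second-order test alone is inconclusive -> degen.
(Indeed, f is constant along the null direction of H through x*, so x* is not a strict local extremum.)

degen


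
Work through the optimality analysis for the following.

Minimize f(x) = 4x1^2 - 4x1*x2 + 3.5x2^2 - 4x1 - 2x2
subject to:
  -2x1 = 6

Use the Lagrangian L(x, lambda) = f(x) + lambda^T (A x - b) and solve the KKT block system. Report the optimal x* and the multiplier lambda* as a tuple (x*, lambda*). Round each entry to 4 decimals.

Form the Lagrangian:
  L(x, lambda) = (1/2) x^T Q x + c^T x + lambda^T (A x - b)
Stationarity (grad_x L = 0): Q x + c + A^T lambda = 0.
Primal feasibility: A x = b.

This gives the KKT block system:
  [ Q   A^T ] [ x     ]   [-c ]
  [ A    0  ] [ lambda ] = [ b ]

Solving the linear system:
  x*      = (-3, -1.4286)
  lambda* = (-11.1429)
  f(x*)   = 40.8571

x* = (-3, -1.4286), lambda* = (-11.1429)


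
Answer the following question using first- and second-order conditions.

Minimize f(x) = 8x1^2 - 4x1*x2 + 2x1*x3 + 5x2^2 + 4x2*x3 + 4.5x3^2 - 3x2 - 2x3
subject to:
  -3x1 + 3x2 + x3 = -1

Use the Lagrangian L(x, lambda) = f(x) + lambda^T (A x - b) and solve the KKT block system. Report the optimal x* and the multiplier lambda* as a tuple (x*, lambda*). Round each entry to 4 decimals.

Form the Lagrangian:
  L(x, lambda) = (1/2) x^T Q x + c^T x + lambda^T (A x - b)
Stationarity (grad_x L = 0): Q x + c + A^T lambda = 0.
Primal feasibility: A x = b.

This gives the KKT block system:
  [ Q   A^T ] [ x     ]   [-c ]
  [ A    0  ] [ lambda ] = [ b ]

Solving the linear system:
  x*      = (0.274, -0.065, 0.0169)
  lambda* = (1.5593)
  f(x*)   = 0.8602

x* = (0.274, -0.065, 0.0169), lambda* = (1.5593)


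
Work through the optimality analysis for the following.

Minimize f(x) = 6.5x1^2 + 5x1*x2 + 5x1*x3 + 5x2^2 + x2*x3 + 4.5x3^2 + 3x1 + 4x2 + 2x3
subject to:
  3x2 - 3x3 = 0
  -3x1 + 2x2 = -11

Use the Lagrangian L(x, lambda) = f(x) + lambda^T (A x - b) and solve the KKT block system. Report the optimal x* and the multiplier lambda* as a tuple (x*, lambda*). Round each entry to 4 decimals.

Form the Lagrangian:
  L(x, lambda) = (1/2) x^T Q x + c^T x + lambda^T (A x - b)
Stationarity (grad_x L = 0): Q x + c + A^T lambda = 0.
Primal feasibility: A x = b.

This gives the KKT block system:
  [ Q   A^T ] [ x     ]   [-c ]
  [ A    0  ] [ lambda ] = [ b ]

Solving the linear system:
  x*      = (2.3961, -1.9058, -1.9058)
  lambda* = (-1.6925, 5.0305)
  f(x*)   = 25.5443

x* = (2.3961, -1.9058, -1.9058), lambda* = (-1.6925, 5.0305)


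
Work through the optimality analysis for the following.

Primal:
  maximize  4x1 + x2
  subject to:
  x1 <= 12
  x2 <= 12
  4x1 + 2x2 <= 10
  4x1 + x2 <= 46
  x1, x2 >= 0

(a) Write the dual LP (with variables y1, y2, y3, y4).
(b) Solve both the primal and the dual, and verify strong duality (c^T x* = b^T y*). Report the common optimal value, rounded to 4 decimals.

The standard primal-dual pair for 'max c^T x s.t. A x <= b, x >= 0' is:
  Dual:  min b^T y  s.t.  A^T y >= c,  y >= 0.

So the dual LP is:
  minimize  12y1 + 12y2 + 10y3 + 46y4
  subject to:
    y1 + 4y3 + 4y4 >= 4
    y2 + 2y3 + y4 >= 1
    y1, y2, y3, y4 >= 0

Solving the primal: x* = (2.5, 0).
  primal value c^T x* = 10.
Solving the dual: y* = (0, 0, 1, 0).
  dual value b^T y* = 10.
Strong duality: c^T x* = b^T y*. Confirmed.

10


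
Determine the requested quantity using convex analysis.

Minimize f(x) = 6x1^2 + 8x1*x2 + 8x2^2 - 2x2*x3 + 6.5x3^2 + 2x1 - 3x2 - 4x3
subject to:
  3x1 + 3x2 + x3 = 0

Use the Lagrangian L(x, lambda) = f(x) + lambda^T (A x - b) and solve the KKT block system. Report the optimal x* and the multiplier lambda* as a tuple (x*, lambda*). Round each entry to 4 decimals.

Form the Lagrangian:
  L(x, lambda) = (1/2) x^T Q x + c^T x + lambda^T (A x - b)
Stationarity (grad_x L = 0): Q x + c + A^T lambda = 0.
Primal feasibility: A x = b.

This gives the KKT block system:
  [ Q   A^T ] [ x     ]   [-c ]
  [ A    0  ] [ lambda ] = [ b ]

Solving the linear system:
  x*      = (-0.5512, 0.4359, 0.3459)
  lambda* = (0.3756)
  f(x*)   = -1.8967

x* = (-0.5512, 0.4359, 0.3459), lambda* = (0.3756)


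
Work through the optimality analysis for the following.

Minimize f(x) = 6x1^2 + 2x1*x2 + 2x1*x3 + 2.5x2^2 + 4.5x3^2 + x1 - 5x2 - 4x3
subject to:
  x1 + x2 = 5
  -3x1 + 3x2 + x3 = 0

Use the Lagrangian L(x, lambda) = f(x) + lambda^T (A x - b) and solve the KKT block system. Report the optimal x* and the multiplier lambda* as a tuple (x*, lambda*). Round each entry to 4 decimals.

Form the Lagrangian:
  L(x, lambda) = (1/2) x^T Q x + c^T x + lambda^T (A x - b)
Stationarity (grad_x L = 0): Q x + c + A^T lambda = 0.
Primal feasibility: A x = b.

This gives the KKT block system:
  [ Q   A^T ] [ x     ]   [-c ]
  [ A    0  ] [ lambda ] = [ b ]

Solving the linear system:
  x*      = (2.4183, 2.5817, -0.4903)
  lambda* = (-23.4737, 3.5762)
  f(x*)   = 54.4197

x* = (2.4183, 2.5817, -0.4903), lambda* = (-23.4737, 3.5762)


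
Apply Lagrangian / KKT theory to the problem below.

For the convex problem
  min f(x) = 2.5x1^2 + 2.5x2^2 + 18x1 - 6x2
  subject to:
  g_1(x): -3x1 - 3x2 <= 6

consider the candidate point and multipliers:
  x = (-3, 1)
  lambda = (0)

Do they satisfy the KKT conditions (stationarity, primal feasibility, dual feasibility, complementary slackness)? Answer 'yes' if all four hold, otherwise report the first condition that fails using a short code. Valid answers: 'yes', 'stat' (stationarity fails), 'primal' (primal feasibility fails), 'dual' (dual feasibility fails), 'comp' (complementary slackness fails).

Gradient of f: grad f(x) = Q x + c = (3, -1)
Constraint values g_i(x) = a_i^T x - b_i:
  g_1((-3, 1)) = 0
Stationarity residual: grad f(x) + sum_i lambda_i a_i = (3, -1)
  -> stationarity FAILS
Primal feasibility (all g_i <= 0): OK
Dual feasibility (all lambda_i >= 0): OK
Complementary slackness (lambda_i * g_i(x) = 0 for all i): OK

Verdict: the first failing condition is stationarity -> stat.

stat


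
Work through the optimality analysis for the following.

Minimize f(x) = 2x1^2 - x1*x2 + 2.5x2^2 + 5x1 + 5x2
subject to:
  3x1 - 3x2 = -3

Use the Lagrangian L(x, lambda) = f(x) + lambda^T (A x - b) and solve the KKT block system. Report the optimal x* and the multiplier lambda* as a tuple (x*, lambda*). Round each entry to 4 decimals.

Form the Lagrangian:
  L(x, lambda) = (1/2) x^T Q x + c^T x + lambda^T (A x - b)
Stationarity (grad_x L = 0): Q x + c + A^T lambda = 0.
Primal feasibility: A x = b.

This gives the KKT block system:
  [ Q   A^T ] [ x     ]   [-c ]
  [ A    0  ] [ lambda ] = [ b ]

Solving the linear system:
  x*      = (-2, -1)
  lambda* = (0.6667)
  f(x*)   = -6.5

x* = (-2, -1), lambda* = (0.6667)


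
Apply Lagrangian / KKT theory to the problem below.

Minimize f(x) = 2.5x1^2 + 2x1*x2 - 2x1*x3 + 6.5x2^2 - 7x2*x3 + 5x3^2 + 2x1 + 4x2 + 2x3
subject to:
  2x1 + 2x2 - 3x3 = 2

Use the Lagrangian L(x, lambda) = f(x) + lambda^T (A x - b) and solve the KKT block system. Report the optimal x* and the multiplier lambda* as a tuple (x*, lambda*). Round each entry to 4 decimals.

Form the Lagrangian:
  L(x, lambda) = (1/2) x^T Q x + c^T x + lambda^T (A x - b)
Stationarity (grad_x L = 0): Q x + c + A^T lambda = 0.
Primal feasibility: A x = b.

This gives the KKT block system:
  [ Q   A^T ] [ x     ]   [-c ]
  [ A    0  ] [ lambda ] = [ b ]

Solving the linear system:
  x*      = (0.0122, -0.6856, -1.1156)
  lambda* = (-1.4604)
  f(x*)   = -1.0142

x* = (0.0122, -0.6856, -1.1156), lambda* = (-1.4604)


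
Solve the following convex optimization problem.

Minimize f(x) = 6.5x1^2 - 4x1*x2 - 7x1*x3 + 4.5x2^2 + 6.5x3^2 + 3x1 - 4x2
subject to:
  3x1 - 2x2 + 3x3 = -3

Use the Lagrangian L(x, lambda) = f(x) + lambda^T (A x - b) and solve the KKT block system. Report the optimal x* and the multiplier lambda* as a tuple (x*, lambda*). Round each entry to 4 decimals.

Form the Lagrangian:
  L(x, lambda) = (1/2) x^T Q x + c^T x + lambda^T (A x - b)
Stationarity (grad_x L = 0): Q x + c + A^T lambda = 0.
Primal feasibility: A x = b.

This gives the KKT block system:
  [ Q   A^T ] [ x     ]   [-c ]
  [ A    0  ] [ lambda ] = [ b ]

Solving the linear system:
  x*      = (-0.414, 0.3716, -0.3383)
  lambda* = (0.5)
  f(x*)   = -0.6141

x* = (-0.414, 0.3716, -0.3383), lambda* = (0.5)


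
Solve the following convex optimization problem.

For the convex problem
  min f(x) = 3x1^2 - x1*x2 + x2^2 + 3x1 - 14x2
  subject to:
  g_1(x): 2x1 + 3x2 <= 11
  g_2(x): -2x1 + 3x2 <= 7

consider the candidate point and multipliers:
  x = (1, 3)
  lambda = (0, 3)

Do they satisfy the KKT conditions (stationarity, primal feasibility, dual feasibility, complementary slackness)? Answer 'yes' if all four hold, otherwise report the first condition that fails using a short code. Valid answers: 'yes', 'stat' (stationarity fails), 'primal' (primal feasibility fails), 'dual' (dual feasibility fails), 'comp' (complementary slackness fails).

Gradient of f: grad f(x) = Q x + c = (6, -9)
Constraint values g_i(x) = a_i^T x - b_i:
  g_1((1, 3)) = 0
  g_2((1, 3)) = 0
Stationarity residual: grad f(x) + sum_i lambda_i a_i = (0, 0)
  -> stationarity OK
Primal feasibility (all g_i <= 0): OK
Dual feasibility (all lambda_i >= 0): OK
Complementary slackness (lambda_i * g_i(x) = 0 for all i): OK

Verdict: yes, KKT holds.

yes


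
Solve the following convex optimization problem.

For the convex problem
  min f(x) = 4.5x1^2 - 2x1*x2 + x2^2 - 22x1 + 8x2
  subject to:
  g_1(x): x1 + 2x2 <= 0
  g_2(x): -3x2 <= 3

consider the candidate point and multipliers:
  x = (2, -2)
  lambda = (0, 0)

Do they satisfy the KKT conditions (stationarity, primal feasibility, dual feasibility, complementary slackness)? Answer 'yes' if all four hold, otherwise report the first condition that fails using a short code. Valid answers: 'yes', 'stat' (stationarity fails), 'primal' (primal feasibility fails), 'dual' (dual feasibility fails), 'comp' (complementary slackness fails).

Gradient of f: grad f(x) = Q x + c = (0, 0)
Constraint values g_i(x) = a_i^T x - b_i:
  g_1((2, -2)) = -2
  g_2((2, -2)) = 3
Stationarity residual: grad f(x) + sum_i lambda_i a_i = (0, 0)
  -> stationarity OK
Primal feasibility (all g_i <= 0): FAILS
Dual feasibility (all lambda_i >= 0): OK
Complementary slackness (lambda_i * g_i(x) = 0 for all i): OK

Verdict: the first failing condition is primal_feasibility -> primal.

primal


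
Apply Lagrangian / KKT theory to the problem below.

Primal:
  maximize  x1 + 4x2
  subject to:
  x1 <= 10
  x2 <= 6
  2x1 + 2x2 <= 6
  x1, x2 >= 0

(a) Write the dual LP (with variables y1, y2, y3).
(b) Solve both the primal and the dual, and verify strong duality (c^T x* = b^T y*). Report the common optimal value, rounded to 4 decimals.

The standard primal-dual pair for 'max c^T x s.t. A x <= b, x >= 0' is:
  Dual:  min b^T y  s.t.  A^T y >= c,  y >= 0.

So the dual LP is:
  minimize  10y1 + 6y2 + 6y3
  subject to:
    y1 + 2y3 >= 1
    y2 + 2y3 >= 4
    y1, y2, y3 >= 0

Solving the primal: x* = (0, 3).
  primal value c^T x* = 12.
Solving the dual: y* = (0, 0, 2).
  dual value b^T y* = 12.
Strong duality: c^T x* = b^T y*. Confirmed.

12


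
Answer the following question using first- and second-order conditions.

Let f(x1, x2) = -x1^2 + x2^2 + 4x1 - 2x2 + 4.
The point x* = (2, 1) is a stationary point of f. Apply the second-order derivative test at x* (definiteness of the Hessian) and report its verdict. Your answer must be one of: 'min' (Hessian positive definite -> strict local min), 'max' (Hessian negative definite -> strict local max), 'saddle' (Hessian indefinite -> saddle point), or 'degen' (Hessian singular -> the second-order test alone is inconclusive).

Compute the Hessian H = grad^2 f:
  H = [[-2, 0], [0, 2]]
Verify stationarity: grad f(x*) = H x* + g = (0, 0).
Eigenvalues of H: -2, 2.
Eigenvalues have mixed signs, so H is indefinite -> x* is a saddle point.

saddle


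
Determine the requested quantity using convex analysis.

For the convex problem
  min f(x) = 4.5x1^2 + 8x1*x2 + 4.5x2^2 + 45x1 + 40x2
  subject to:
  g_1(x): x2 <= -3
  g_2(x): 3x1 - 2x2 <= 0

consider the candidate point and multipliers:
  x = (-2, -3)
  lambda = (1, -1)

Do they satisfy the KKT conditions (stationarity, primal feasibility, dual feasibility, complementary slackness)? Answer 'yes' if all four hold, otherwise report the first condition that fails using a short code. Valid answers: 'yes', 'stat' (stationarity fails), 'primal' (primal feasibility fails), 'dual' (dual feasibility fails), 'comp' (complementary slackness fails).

Gradient of f: grad f(x) = Q x + c = (3, -3)
Constraint values g_i(x) = a_i^T x - b_i:
  g_1((-2, -3)) = 0
  g_2((-2, -3)) = 0
Stationarity residual: grad f(x) + sum_i lambda_i a_i = (0, 0)
  -> stationarity OK
Primal feasibility (all g_i <= 0): OK
Dual feasibility (all lambda_i >= 0): FAILS
Complementary slackness (lambda_i * g_i(x) = 0 for all i): OK

Verdict: the first failing condition is dual_feasibility -> dual.

dual


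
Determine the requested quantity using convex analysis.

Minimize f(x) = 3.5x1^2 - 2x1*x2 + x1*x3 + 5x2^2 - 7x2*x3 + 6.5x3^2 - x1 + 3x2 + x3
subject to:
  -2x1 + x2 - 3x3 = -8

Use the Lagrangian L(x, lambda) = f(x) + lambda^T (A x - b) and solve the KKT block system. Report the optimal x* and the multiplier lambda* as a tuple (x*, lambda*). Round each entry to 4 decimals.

Form the Lagrangian:
  L(x, lambda) = (1/2) x^T Q x + c^T x + lambda^T (A x - b)
Stationarity (grad_x L = 0): Q x + c + A^T lambda = 0.
Primal feasibility: A x = b.

This gives the KKT block system:
  [ Q   A^T ] [ x     ]   [-c ]
  [ A    0  ] [ lambda ] = [ b ]

Solving the linear system:
  x*      = (1.9269, 0.5258, 1.5573)
  lambda* = (6.4971)
  f(x*)   = 26.5924

x* = (1.9269, 0.5258, 1.5573), lambda* = (6.4971)


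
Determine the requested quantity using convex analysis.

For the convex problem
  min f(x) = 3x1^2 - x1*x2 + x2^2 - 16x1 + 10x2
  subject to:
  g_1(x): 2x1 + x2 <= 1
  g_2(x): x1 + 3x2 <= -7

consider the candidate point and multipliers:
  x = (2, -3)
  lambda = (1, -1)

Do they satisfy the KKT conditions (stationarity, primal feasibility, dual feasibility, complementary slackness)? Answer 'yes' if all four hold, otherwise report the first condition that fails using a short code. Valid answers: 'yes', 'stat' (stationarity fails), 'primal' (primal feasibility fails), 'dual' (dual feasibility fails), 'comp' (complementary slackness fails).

Gradient of f: grad f(x) = Q x + c = (-1, 2)
Constraint values g_i(x) = a_i^T x - b_i:
  g_1((2, -3)) = 0
  g_2((2, -3)) = 0
Stationarity residual: grad f(x) + sum_i lambda_i a_i = (0, 0)
  -> stationarity OK
Primal feasibility (all g_i <= 0): OK
Dual feasibility (all lambda_i >= 0): FAILS
Complementary slackness (lambda_i * g_i(x) = 0 for all i): OK

Verdict: the first failing condition is dual_feasibility -> dual.

dual


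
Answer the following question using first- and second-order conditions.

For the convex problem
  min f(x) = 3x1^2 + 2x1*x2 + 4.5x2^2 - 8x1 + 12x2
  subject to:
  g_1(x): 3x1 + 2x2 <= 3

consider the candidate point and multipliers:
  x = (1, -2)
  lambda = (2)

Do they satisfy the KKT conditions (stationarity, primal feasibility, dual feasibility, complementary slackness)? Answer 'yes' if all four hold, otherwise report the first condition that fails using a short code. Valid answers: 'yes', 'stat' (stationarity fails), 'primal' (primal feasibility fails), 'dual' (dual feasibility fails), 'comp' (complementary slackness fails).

Gradient of f: grad f(x) = Q x + c = (-6, -4)
Constraint values g_i(x) = a_i^T x - b_i:
  g_1((1, -2)) = -4
Stationarity residual: grad f(x) + sum_i lambda_i a_i = (0, 0)
  -> stationarity OK
Primal feasibility (all g_i <= 0): OK
Dual feasibility (all lambda_i >= 0): OK
Complementary slackness (lambda_i * g_i(x) = 0 for all i): FAILS

Verdict: the first failing condition is complementary_slackness -> comp.

comp


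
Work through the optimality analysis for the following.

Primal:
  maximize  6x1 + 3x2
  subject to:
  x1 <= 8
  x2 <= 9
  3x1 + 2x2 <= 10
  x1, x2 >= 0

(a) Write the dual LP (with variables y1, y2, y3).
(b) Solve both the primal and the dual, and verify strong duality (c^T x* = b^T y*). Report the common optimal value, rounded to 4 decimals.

The standard primal-dual pair for 'max c^T x s.t. A x <= b, x >= 0' is:
  Dual:  min b^T y  s.t.  A^T y >= c,  y >= 0.

So the dual LP is:
  minimize  8y1 + 9y2 + 10y3
  subject to:
    y1 + 3y3 >= 6
    y2 + 2y3 >= 3
    y1, y2, y3 >= 0

Solving the primal: x* = (3.3333, 0).
  primal value c^T x* = 20.
Solving the dual: y* = (0, 0, 2).
  dual value b^T y* = 20.
Strong duality: c^T x* = b^T y*. Confirmed.

20


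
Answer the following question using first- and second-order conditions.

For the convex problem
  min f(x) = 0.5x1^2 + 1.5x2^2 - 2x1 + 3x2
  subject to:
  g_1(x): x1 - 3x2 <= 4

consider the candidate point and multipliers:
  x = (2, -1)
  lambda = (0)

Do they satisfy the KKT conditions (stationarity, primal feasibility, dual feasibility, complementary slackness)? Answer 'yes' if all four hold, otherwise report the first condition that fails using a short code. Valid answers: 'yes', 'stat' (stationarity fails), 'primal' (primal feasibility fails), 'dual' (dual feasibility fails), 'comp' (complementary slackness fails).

Gradient of f: grad f(x) = Q x + c = (0, 0)
Constraint values g_i(x) = a_i^T x - b_i:
  g_1((2, -1)) = 1
Stationarity residual: grad f(x) + sum_i lambda_i a_i = (0, 0)
  -> stationarity OK
Primal feasibility (all g_i <= 0): FAILS
Dual feasibility (all lambda_i >= 0): OK
Complementary slackness (lambda_i * g_i(x) = 0 for all i): OK

Verdict: the first failing condition is primal_feasibility -> primal.

primal


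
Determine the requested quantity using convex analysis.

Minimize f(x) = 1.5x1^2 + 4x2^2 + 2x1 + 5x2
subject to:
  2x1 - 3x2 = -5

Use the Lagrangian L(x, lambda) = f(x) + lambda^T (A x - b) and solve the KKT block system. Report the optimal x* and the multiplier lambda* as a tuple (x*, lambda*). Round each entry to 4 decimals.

Form the Lagrangian:
  L(x, lambda) = (1/2) x^T Q x + c^T x + lambda^T (A x - b)
Stationarity (grad_x L = 0): Q x + c + A^T lambda = 0.
Primal feasibility: A x = b.

This gives the KKT block system:
  [ Q   A^T ] [ x     ]   [-c ]
  [ A    0  ] [ lambda ] = [ b ]

Solving the linear system:
  x*      = (-2.1695, 0.2203)
  lambda* = (2.2542)
  f(x*)   = 4.0169

x* = (-2.1695, 0.2203), lambda* = (2.2542)


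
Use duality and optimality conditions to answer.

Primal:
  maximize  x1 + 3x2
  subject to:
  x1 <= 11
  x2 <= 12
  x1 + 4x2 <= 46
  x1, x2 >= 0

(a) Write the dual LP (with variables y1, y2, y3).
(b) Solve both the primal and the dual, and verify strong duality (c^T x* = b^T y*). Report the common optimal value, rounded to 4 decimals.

The standard primal-dual pair for 'max c^T x s.t. A x <= b, x >= 0' is:
  Dual:  min b^T y  s.t.  A^T y >= c,  y >= 0.

So the dual LP is:
  minimize  11y1 + 12y2 + 46y3
  subject to:
    y1 + y3 >= 1
    y2 + 4y3 >= 3
    y1, y2, y3 >= 0

Solving the primal: x* = (11, 8.75).
  primal value c^T x* = 37.25.
Solving the dual: y* = (0.25, 0, 0.75).
  dual value b^T y* = 37.25.
Strong duality: c^T x* = b^T y*. Confirmed.

37.25


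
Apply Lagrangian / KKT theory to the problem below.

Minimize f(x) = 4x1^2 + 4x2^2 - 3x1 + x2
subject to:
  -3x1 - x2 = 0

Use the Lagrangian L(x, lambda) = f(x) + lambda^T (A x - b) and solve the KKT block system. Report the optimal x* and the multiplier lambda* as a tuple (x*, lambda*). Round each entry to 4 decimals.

Form the Lagrangian:
  L(x, lambda) = (1/2) x^T Q x + c^T x + lambda^T (A x - b)
Stationarity (grad_x L = 0): Q x + c + A^T lambda = 0.
Primal feasibility: A x = b.

This gives the KKT block system:
  [ Q   A^T ] [ x     ]   [-c ]
  [ A    0  ] [ lambda ] = [ b ]

Solving the linear system:
  x*      = (0.075, -0.225)
  lambda* = (-0.8)
  f(x*)   = -0.225

x* = (0.075, -0.225), lambda* = (-0.8)


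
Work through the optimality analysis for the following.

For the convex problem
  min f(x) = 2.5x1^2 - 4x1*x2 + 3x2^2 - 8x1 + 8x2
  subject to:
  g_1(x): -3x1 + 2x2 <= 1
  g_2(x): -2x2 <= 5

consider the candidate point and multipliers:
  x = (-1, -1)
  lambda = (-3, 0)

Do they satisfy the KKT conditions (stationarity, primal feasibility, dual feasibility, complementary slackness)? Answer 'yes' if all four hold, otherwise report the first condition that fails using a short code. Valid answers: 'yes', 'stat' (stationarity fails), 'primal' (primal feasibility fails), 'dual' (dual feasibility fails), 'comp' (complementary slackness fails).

Gradient of f: grad f(x) = Q x + c = (-9, 6)
Constraint values g_i(x) = a_i^T x - b_i:
  g_1((-1, -1)) = 0
  g_2((-1, -1)) = -3
Stationarity residual: grad f(x) + sum_i lambda_i a_i = (0, 0)
  -> stationarity OK
Primal feasibility (all g_i <= 0): OK
Dual feasibility (all lambda_i >= 0): FAILS
Complementary slackness (lambda_i * g_i(x) = 0 for all i): OK

Verdict: the first failing condition is dual_feasibility -> dual.

dual


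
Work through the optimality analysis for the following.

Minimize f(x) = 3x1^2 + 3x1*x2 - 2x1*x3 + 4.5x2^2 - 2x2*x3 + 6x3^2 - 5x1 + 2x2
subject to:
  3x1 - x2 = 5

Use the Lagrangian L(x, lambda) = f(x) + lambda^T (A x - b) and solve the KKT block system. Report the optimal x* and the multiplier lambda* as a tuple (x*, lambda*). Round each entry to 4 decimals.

Form the Lagrangian:
  L(x, lambda) = (1/2) x^T Q x + c^T x + lambda^T (A x - b)
Stationarity (grad_x L = 0): Q x + c + A^T lambda = 0.
Primal feasibility: A x = b.

This gives the KKT block system:
  [ Q   A^T ] [ x     ]   [-c ]
  [ A    0  ] [ lambda ] = [ b ]

Solving the linear system:
  x*      = (1.4281, -0.7157, 0.1187)
  lambda* = (-0.3946)
  f(x*)   = -3.2993

x* = (1.4281, -0.7157, 0.1187), lambda* = (-0.3946)


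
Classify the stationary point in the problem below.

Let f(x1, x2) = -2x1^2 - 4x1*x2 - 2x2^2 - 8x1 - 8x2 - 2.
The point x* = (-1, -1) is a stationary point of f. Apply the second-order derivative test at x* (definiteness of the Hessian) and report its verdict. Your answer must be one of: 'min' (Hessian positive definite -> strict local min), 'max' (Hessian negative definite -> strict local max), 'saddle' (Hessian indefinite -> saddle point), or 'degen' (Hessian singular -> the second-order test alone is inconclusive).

Compute the Hessian H = grad^2 f:
  H = [[-4, -4], [-4, -4]]
Verify stationarity: grad f(x*) = H x* + g = (0, 0).
Eigenvalues of H: -8, 0.
H has a zero eigenvalue (singular; negative semidefinite but not definite), so H is neither positive definite, negative definite, nor indefinite. The second-order test alone is inconclusive -> degen.
(Indeed, f is constant along the null direction of H through x*, so x* is not a strict local extremum.)

degen


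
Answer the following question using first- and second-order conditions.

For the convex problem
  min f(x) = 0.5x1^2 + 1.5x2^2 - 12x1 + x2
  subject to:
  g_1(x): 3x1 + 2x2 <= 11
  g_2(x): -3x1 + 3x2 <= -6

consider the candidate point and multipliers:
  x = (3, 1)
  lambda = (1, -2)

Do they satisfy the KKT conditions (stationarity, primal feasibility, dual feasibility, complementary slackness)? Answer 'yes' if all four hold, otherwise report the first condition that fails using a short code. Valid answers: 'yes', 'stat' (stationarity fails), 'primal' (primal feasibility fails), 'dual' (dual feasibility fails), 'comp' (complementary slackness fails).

Gradient of f: grad f(x) = Q x + c = (-9, 4)
Constraint values g_i(x) = a_i^T x - b_i:
  g_1((3, 1)) = 0
  g_2((3, 1)) = 0
Stationarity residual: grad f(x) + sum_i lambda_i a_i = (0, 0)
  -> stationarity OK
Primal feasibility (all g_i <= 0): OK
Dual feasibility (all lambda_i >= 0): FAILS
Complementary slackness (lambda_i * g_i(x) = 0 for all i): OK

Verdict: the first failing condition is dual_feasibility -> dual.

dual


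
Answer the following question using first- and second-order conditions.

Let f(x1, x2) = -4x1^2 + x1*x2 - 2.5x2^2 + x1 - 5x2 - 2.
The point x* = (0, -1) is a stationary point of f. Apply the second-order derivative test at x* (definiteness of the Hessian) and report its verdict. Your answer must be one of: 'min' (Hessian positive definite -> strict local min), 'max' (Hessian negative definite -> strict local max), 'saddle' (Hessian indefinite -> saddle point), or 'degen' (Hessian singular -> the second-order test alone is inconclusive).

Compute the Hessian H = grad^2 f:
  H = [[-8, 1], [1, -5]]
Verify stationarity: grad f(x*) = H x* + g = (0, 0).
Eigenvalues of H: -8.3028, -4.6972.
Both eigenvalues < 0, so H is negative definite -> x* is a strict local max.

max


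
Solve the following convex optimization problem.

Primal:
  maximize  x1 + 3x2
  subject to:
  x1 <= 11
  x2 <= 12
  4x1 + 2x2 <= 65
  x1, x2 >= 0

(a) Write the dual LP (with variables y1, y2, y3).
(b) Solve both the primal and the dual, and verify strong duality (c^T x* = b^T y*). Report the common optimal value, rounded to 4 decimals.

The standard primal-dual pair for 'max c^T x s.t. A x <= b, x >= 0' is:
  Dual:  min b^T y  s.t.  A^T y >= c,  y >= 0.

So the dual LP is:
  minimize  11y1 + 12y2 + 65y3
  subject to:
    y1 + 4y3 >= 1
    y2 + 2y3 >= 3
    y1, y2, y3 >= 0

Solving the primal: x* = (10.25, 12).
  primal value c^T x* = 46.25.
Solving the dual: y* = (0, 2.5, 0.25).
  dual value b^T y* = 46.25.
Strong duality: c^T x* = b^T y*. Confirmed.

46.25


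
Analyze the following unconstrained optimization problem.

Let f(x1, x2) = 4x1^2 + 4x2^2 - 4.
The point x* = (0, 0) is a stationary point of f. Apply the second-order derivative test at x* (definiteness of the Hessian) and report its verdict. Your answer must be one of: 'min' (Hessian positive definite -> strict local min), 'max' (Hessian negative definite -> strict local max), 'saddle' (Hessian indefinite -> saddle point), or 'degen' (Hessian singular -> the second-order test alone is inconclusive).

Compute the Hessian H = grad^2 f:
  H = [[8, 0], [0, 8]]
Verify stationarity: grad f(x*) = H x* + g = (0, 0).
Eigenvalues of H: 8, 8.
Both eigenvalues > 0, so H is positive definite -> x* is a strict local min.

min


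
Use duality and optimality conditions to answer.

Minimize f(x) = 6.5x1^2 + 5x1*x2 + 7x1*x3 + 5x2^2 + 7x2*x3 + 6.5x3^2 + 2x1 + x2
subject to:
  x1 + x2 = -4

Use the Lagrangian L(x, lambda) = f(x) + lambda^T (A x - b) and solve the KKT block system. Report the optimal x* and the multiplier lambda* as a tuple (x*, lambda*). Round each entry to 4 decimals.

Form the Lagrangian:
  L(x, lambda) = (1/2) x^T Q x + c^T x + lambda^T (A x - b)
Stationarity (grad_x L = 0): Q x + c + A^T lambda = 0.
Primal feasibility: A x = b.

This gives the KKT block system:
  [ Q   A^T ] [ x     ]   [-c ]
  [ A    0  ] [ lambda ] = [ b ]

Solving the linear system:
  x*      = (-1.6154, -2.3846, 2.1538)
  lambda* = (15.8462)
  f(x*)   = 28.8846

x* = (-1.6154, -2.3846, 2.1538), lambda* = (15.8462)


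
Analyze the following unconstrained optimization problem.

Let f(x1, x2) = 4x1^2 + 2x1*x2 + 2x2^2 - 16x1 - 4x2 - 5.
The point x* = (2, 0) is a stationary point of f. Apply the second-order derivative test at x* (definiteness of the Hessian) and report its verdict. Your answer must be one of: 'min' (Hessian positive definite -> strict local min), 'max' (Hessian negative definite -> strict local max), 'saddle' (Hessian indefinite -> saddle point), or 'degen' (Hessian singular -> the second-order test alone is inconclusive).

Compute the Hessian H = grad^2 f:
  H = [[8, 2], [2, 4]]
Verify stationarity: grad f(x*) = H x* + g = (0, 0).
Eigenvalues of H: 3.1716, 8.8284.
Both eigenvalues > 0, so H is positive definite -> x* is a strict local min.

min


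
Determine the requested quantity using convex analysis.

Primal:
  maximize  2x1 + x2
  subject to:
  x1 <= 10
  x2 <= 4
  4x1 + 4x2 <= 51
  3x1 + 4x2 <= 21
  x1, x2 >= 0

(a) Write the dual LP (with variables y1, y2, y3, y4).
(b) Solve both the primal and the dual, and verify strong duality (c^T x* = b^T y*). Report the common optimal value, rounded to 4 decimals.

The standard primal-dual pair for 'max c^T x s.t. A x <= b, x >= 0' is:
  Dual:  min b^T y  s.t.  A^T y >= c,  y >= 0.

So the dual LP is:
  minimize  10y1 + 4y2 + 51y3 + 21y4
  subject to:
    y1 + 4y3 + 3y4 >= 2
    y2 + 4y3 + 4y4 >= 1
    y1, y2, y3, y4 >= 0

Solving the primal: x* = (7, 0).
  primal value c^T x* = 14.
Solving the dual: y* = (0, 0, 0, 0.6667).
  dual value b^T y* = 14.
Strong duality: c^T x* = b^T y*. Confirmed.

14


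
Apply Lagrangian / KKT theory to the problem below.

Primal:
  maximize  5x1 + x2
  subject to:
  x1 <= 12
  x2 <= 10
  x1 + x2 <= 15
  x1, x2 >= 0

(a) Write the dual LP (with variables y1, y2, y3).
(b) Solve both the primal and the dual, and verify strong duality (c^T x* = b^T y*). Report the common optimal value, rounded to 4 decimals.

The standard primal-dual pair for 'max c^T x s.t. A x <= b, x >= 0' is:
  Dual:  min b^T y  s.t.  A^T y >= c,  y >= 0.

So the dual LP is:
  minimize  12y1 + 10y2 + 15y3
  subject to:
    y1 + y3 >= 5
    y2 + y3 >= 1
    y1, y2, y3 >= 0

Solving the primal: x* = (12, 3).
  primal value c^T x* = 63.
Solving the dual: y* = (4, 0, 1).
  dual value b^T y* = 63.
Strong duality: c^T x* = b^T y*. Confirmed.

63


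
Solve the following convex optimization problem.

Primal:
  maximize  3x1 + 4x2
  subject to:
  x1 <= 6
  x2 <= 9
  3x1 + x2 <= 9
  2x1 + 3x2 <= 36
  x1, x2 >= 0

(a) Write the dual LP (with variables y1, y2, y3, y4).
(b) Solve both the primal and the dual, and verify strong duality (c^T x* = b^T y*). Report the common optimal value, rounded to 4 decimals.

The standard primal-dual pair for 'max c^T x s.t. A x <= b, x >= 0' is:
  Dual:  min b^T y  s.t.  A^T y >= c,  y >= 0.

So the dual LP is:
  minimize  6y1 + 9y2 + 9y3 + 36y4
  subject to:
    y1 + 3y3 + 2y4 >= 3
    y2 + y3 + 3y4 >= 4
    y1, y2, y3, y4 >= 0

Solving the primal: x* = (0, 9).
  primal value c^T x* = 36.
Solving the dual: y* = (0, 3, 1, 0).
  dual value b^T y* = 36.
Strong duality: c^T x* = b^T y*. Confirmed.

36


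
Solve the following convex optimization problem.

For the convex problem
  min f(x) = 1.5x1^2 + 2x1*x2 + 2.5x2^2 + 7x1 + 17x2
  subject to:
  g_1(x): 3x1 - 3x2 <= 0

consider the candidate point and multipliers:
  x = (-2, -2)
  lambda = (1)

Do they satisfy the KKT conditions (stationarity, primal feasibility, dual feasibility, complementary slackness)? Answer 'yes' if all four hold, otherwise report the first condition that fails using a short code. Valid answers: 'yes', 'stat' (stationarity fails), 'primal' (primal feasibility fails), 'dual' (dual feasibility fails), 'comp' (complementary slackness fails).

Gradient of f: grad f(x) = Q x + c = (-3, 3)
Constraint values g_i(x) = a_i^T x - b_i:
  g_1((-2, -2)) = 0
Stationarity residual: grad f(x) + sum_i lambda_i a_i = (0, 0)
  -> stationarity OK
Primal feasibility (all g_i <= 0): OK
Dual feasibility (all lambda_i >= 0): OK
Complementary slackness (lambda_i * g_i(x) = 0 for all i): OK

Verdict: yes, KKT holds.

yes


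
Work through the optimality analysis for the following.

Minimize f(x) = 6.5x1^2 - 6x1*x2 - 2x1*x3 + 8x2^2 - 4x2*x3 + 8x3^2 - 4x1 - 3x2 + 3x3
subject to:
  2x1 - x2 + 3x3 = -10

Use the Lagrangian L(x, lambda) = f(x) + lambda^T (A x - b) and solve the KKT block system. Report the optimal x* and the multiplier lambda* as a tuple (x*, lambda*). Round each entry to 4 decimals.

Form the Lagrangian:
  L(x, lambda) = (1/2) x^T Q x + c^T x + lambda^T (A x - b)
Stationarity (grad_x L = 0): Q x + c + A^T lambda = 0.
Primal feasibility: A x = b.

This gives the KKT block system:
  [ Q   A^T ] [ x     ]   [-c ]
  [ A    0  ] [ lambda ] = [ b ]

Solving the linear system:
  x*      = (-1.7368, -0.442, -2.3228)
  lambda* = (9.6409)
  f(x*)   = 48.8568

x* = (-1.7368, -0.442, -2.3228), lambda* = (9.6409)


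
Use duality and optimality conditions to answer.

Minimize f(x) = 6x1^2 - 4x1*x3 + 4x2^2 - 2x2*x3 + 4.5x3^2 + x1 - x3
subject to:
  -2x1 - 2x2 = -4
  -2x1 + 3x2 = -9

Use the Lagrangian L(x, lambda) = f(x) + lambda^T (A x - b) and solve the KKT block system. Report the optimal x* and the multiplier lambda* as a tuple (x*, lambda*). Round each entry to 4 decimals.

Form the Lagrangian:
  L(x, lambda) = (1/2) x^T Q x + c^T x + lambda^T (A x - b)
Stationarity (grad_x L = 0): Q x + c + A^T lambda = 0.
Primal feasibility: A x = b.

This gives the KKT block system:
  [ Q   A^T ] [ x     ]   [-c ]
  [ A    0  ] [ lambda ] = [ b ]

Solving the linear system:
  x*      = (3, -1, 1.2222)
  lambda* = (7.5444, 8.5111)
  f(x*)   = 54.2778

x* = (3, -1, 1.2222), lambda* = (7.5444, 8.5111)


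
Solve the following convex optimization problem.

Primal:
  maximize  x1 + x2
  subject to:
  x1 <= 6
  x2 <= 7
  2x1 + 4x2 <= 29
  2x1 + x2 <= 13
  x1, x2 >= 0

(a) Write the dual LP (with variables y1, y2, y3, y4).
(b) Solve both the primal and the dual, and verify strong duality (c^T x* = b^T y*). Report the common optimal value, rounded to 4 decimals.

The standard primal-dual pair for 'max c^T x s.t. A x <= b, x >= 0' is:
  Dual:  min b^T y  s.t.  A^T y >= c,  y >= 0.

So the dual LP is:
  minimize  6y1 + 7y2 + 29y3 + 13y4
  subject to:
    y1 + 2y3 + 2y4 >= 1
    y2 + 4y3 + y4 >= 1
    y1, y2, y3, y4 >= 0

Solving the primal: x* = (3.8333, 5.3333).
  primal value c^T x* = 9.1667.
Solving the dual: y* = (0, 0, 0.1667, 0.3333).
  dual value b^T y* = 9.1667.
Strong duality: c^T x* = b^T y*. Confirmed.

9.1667


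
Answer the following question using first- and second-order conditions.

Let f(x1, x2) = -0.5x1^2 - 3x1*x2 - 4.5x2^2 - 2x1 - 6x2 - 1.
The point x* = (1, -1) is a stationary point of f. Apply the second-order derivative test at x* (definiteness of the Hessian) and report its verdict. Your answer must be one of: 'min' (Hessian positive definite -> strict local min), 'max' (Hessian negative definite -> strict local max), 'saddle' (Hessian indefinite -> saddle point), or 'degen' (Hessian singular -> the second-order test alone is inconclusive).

Compute the Hessian H = grad^2 f:
  H = [[-1, -3], [-3, -9]]
Verify stationarity: grad f(x*) = H x* + g = (0, 0).
Eigenvalues of H: -10, 0.
H has a zero eigenvalue (singular; negative semidefinite but not definite), so H is neither positive definite, negative definite, nor indefinite. The second-order test alone is inconclusive -> degen.
(Indeed, f is constant along the null direction of H through x*, so x* is not a strict local extremum.)

degen


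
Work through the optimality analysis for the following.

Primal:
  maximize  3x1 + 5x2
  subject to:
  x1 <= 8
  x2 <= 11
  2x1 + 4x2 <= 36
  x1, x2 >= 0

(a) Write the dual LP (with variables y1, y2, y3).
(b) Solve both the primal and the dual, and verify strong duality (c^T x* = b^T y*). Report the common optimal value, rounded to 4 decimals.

The standard primal-dual pair for 'max c^T x s.t. A x <= b, x >= 0' is:
  Dual:  min b^T y  s.t.  A^T y >= c,  y >= 0.

So the dual LP is:
  minimize  8y1 + 11y2 + 36y3
  subject to:
    y1 + 2y3 >= 3
    y2 + 4y3 >= 5
    y1, y2, y3 >= 0

Solving the primal: x* = (8, 5).
  primal value c^T x* = 49.
Solving the dual: y* = (0.5, 0, 1.25).
  dual value b^T y* = 49.
Strong duality: c^T x* = b^T y*. Confirmed.

49
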